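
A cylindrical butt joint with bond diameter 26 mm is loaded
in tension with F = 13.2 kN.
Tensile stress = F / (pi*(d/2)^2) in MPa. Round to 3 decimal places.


Area = pi * (26/2)^2 = 530.9292 mm^2
Stress = 13.2*1000 / 530.9292
= 24.862 MPa

24.862


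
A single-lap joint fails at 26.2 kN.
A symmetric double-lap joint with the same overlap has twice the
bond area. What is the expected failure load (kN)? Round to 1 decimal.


Double-lap load = 2 * 26.2 = 52.4 kN

52.4


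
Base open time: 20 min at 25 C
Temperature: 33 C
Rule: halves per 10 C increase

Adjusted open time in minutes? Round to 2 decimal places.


Acceleration = 2^((33-25)/10) = 1.7411
Open time = 20 / 1.7411 = 11.49 min

11.49


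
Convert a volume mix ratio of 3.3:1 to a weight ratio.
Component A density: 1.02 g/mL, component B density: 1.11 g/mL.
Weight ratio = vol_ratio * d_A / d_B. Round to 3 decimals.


= 3.3 * 1.02 / 1.11 = 3.032

3.032


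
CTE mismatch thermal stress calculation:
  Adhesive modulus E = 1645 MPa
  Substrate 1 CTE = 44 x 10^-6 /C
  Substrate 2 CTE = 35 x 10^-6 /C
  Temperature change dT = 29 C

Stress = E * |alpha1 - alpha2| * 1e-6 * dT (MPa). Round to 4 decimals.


delta_alpha = |44 - 35| = 9 x 10^-6/C
Stress = 1645 * 9e-6 * 29
= 0.4293 MPa

0.4293


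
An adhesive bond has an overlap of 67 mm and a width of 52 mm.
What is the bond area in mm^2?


Bond area = overlap * width
= 67 * 52
= 3484 mm^2

3484


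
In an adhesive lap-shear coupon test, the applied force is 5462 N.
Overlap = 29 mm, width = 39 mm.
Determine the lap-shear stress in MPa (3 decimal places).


stress = F / (overlap * width)
= 5462 / (29 * 39)
= 4.829 MPa

4.829


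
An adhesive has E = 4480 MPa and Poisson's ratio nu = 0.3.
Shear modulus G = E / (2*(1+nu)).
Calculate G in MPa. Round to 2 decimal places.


G = 4480 / (2*(1+0.3))
= 4480 / 2.60
= 1723.08 MPa

1723.08


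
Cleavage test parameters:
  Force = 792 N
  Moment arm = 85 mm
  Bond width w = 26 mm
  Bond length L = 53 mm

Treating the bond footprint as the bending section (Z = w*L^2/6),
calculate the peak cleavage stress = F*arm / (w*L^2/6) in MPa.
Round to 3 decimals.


M = 792 * 85 = 67320 N*mm
Z = 26 * 53^2 / 6 = 73034 / 6 mm^3
sigma = M / Z = 6 * 67320 / 73034 = 403920 / 73034
= 5.531 MPa

5.531


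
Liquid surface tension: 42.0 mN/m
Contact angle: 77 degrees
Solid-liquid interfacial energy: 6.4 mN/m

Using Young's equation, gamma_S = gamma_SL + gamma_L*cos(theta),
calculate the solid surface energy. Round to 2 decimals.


gamma_S = 6.4 + 42.0 * cos(77)
= 15.85 mN/m

15.85


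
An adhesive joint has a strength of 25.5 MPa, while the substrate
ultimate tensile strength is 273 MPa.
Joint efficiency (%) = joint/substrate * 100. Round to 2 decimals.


Efficiency = 25.5 / 273 * 100
= 9.34%

9.34


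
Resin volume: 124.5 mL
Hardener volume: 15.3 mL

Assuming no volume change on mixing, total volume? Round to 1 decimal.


V_total = 124.5 + 15.3 = 139.8 mL

139.8


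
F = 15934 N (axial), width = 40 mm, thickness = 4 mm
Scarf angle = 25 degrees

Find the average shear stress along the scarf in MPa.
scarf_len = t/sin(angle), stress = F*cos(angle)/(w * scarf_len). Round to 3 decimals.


scarf_len = 4/sin(25 deg) = 9.4648
cos(25 deg) = 0.906308
stress = 15934*0.906308/(40*9.4648) = 38.144 MPa

38.144


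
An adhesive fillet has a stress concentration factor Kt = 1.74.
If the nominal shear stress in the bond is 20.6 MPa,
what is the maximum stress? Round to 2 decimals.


Max stress = 20.6 * 1.74 = 35.84 MPa

35.84


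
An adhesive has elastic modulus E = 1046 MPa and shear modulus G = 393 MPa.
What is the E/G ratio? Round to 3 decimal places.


E/G = 1046 / 393 = 2.662

2.662


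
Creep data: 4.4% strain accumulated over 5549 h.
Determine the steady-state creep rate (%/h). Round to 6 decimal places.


Rate = 4.4 / 5549 = 0.000793 %/h

0.000793


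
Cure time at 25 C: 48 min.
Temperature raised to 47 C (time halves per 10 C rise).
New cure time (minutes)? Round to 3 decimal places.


Acceleration factor = 2^(22/10) = 4.5948
New time = 48 / 4.5948 = 10.447 min

10.447


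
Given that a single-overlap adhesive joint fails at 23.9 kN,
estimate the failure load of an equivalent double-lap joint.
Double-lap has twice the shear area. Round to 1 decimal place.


Double-lap factor = 2
Expected load = 23.9 * 2 = 47.8 kN

47.8


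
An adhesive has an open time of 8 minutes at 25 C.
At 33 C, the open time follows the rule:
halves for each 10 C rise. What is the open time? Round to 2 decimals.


Factor = 2^((33-25)/10) = 1.7411
Open time = 8 / 1.7411 = 4.59 min

4.59


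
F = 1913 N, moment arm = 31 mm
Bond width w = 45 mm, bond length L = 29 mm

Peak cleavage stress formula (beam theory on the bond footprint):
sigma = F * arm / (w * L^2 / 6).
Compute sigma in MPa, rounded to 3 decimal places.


sigma = (1913 * 31) / (45 * 841 / 6)
= 59303 * 6 / 37845
= 355818 / 37845
= 9.402 MPa

9.402


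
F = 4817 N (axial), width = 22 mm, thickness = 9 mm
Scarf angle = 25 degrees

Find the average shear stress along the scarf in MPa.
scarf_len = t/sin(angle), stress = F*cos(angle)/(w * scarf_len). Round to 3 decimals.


scarf_len = 9/sin(25 deg) = 21.2958
cos(25 deg) = 0.906308
stress = 4817*0.906308/(22*21.2958) = 9.318 MPa

9.318


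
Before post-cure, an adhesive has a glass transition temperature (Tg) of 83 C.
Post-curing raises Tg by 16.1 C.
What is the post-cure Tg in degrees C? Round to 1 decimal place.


Tg_post = Tg_base + delta_Tg
= 83 + 16.1
= 99.1 C

99.1


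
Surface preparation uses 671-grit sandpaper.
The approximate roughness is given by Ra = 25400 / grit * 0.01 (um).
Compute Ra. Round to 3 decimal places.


Ra = 25400 / 671 * 0.01
= 254 / 671
= 0.379 um

0.379


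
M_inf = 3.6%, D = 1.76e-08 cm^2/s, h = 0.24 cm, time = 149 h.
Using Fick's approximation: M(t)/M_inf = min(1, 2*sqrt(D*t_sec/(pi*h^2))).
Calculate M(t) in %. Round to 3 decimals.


t = 536400 s
ratio = min(1, 2*sqrt(1.76e-08*536400/(pi*0.0576)))
= 0.456819
M(t) = 3.6 * 0.456819 = 1.645%

1.645


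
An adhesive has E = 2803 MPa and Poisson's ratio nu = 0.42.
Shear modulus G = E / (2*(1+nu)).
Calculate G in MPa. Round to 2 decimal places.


G = 2803 / (2*(1+0.42))
= 2803 / 2.84
= 986.97 MPa

986.97


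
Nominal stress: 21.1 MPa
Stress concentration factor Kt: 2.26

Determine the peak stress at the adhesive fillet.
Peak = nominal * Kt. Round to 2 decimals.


Peak stress = 21.1 * 2.26
= 47.69 MPa

47.69


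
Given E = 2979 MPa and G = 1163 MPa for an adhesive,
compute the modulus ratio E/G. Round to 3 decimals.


E/G ratio = 2979 / 1163 = 2.561

2.561


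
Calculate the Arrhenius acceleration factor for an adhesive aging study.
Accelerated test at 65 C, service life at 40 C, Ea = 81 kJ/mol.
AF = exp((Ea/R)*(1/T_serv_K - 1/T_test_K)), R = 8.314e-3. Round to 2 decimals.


T_test = 338.15 K, T_serv = 313.15 K
Ea/R = 81 / 0.008314 = 9742.60
AF = exp(9742.60 * (1/313.15 - 1/338.15))
= 9.98

9.98


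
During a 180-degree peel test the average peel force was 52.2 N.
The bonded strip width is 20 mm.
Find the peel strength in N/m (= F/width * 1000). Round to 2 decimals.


Peel strength = F/width * 1000
= 52.2 / 20 * 1000
= 2610.00 N/m

2610.00


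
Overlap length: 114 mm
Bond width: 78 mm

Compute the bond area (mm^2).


Bond area = 114 * 78 = 8892 mm^2

8892


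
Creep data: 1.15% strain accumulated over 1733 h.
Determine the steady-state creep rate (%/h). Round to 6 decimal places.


Rate = 1.15 / 1733 = 0.000664 %/h

0.000664


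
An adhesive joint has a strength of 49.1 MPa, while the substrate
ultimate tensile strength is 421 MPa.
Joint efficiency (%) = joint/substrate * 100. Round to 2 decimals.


Efficiency = 49.1 / 421 * 100
= 11.66%

11.66


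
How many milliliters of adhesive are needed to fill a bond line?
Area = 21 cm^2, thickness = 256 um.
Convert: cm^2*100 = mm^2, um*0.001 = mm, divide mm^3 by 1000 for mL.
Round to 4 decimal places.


= (21 * 100) * (256 * 0.001) / 1000
= 0.5376 mL

0.5376


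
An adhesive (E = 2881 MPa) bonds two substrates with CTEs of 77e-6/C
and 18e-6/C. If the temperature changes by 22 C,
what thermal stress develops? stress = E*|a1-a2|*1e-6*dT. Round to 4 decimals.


Stress = 2881 * |77 - 18| * 1e-6 * 22
= 3.7395 MPa

3.7395


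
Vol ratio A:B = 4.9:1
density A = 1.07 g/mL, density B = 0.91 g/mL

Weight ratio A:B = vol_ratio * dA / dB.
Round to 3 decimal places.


Weight ratio = 4.9 * 1.07 / 0.91
= 5.762

5.762


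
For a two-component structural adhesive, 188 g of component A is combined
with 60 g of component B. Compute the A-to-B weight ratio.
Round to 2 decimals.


Weight ratio A:B = 188 / 60
= 3.13

3.13


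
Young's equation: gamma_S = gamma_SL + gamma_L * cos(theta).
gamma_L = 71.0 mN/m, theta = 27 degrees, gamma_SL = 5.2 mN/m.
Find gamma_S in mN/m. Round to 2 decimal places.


cos(27 deg) = 0.891007
gamma_S = 5.2 + 71.0 * 0.891007
= 68.46 mN/m

68.46


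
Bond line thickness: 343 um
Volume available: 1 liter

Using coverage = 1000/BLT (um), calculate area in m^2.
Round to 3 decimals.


1 L = 1e6 mm^3, thickness = 343 um = 0.343 mm
Area = 1e6 / 0.343 mm^2 = (1e6 / 0.343) / 1e6 m^2 = 1000 / 343 m^2
= 2.915 m^2

2.915


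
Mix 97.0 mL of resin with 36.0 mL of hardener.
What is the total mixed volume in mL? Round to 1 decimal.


Total = 97.0 + 36.0 = 133.0 mL

133.0


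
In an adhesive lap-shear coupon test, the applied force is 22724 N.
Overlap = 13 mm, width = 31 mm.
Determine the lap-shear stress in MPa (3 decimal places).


stress = F / (overlap * width)
= 22724 / (13 * 31)
= 56.387 MPa

56.387


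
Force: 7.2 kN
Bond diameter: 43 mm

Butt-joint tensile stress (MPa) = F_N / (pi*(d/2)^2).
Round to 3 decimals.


F_N = 7.2 * 1000 = 7200.0 N
A = pi*(21.5)^2 = 1452.2012 mm^2
stress = 7200.0 / 1452.2012 = 4.958 MPa

4.958


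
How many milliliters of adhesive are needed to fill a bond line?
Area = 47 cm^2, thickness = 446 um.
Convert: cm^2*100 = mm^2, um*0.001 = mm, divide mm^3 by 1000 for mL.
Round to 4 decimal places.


= (47 * 100) * (446 * 0.001) / 1000
= 2.0962 mL

2.0962


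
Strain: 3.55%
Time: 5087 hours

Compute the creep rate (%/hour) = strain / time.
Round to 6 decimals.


Creep rate = 3.55 / 5087
= 0.000698 %/h

0.000698


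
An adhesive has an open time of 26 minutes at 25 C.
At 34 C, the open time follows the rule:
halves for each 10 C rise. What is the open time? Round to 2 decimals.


Factor = 2^((34-25)/10) = 1.8661
Open time = 26 / 1.8661 = 13.93 min

13.93


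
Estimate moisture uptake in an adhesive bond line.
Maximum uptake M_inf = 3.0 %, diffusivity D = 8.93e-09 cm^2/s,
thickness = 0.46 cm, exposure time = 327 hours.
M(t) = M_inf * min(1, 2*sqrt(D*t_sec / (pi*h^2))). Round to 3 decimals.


Convert time: 327 h = 1177200 s
ratio = min(1, 2*sqrt(8.93e-09*1177200/(pi*0.46^2)))
= 0.251506
M(t) = 3.0 * 0.251506 = 0.755%

0.755


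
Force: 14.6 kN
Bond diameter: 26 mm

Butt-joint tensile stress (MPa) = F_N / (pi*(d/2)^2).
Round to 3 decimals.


F_N = 14.6 * 1000 = 14600.0 N
A = pi*(13.0)^2 = 530.9292 mm^2
stress = 14600.0 / 530.9292 = 27.499 MPa

27.499


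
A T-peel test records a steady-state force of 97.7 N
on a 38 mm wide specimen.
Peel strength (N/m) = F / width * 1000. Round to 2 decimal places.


Peel strength = 97.7 / 38 * 1000
= 2571.05 N/m

2571.05


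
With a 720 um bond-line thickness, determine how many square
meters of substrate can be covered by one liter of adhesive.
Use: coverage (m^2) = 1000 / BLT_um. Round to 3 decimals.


Coverage = 1000 / 720 = 1.389 m^2

1.389


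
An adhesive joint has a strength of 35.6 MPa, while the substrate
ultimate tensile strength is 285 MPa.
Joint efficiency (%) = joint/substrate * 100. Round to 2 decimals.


Efficiency = 35.6 / 285 * 100
= 12.49%

12.49


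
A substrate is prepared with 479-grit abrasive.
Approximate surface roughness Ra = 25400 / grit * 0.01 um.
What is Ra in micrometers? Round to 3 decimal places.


Ra = 25400 / 479 * 0.01 = 0.530 um

0.530


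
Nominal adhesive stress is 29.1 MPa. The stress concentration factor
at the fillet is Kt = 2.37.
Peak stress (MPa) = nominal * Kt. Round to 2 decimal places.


Peak = 29.1 * 2.37 = 68.97 MPa

68.97


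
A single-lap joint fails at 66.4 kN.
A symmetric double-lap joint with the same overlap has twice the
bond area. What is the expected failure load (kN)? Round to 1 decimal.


Double-lap load = 2 * 66.4 = 132.8 kN

132.8


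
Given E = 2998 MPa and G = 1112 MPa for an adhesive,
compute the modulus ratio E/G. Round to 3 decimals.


E/G ratio = 2998 / 1112 = 2.696

2.696


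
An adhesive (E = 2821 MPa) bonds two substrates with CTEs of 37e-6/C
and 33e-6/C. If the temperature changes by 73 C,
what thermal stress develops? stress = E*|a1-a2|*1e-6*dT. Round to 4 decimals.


Stress = 2821 * |37 - 33| * 1e-6 * 73
= 0.8237 MPa

0.8237


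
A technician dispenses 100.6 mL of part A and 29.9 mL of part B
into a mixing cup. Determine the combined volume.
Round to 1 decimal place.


Combined volume = 100.6 + 29.9
= 130.5 mL

130.5


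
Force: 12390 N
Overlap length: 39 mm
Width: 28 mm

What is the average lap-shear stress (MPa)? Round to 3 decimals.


Average shear stress = F / (overlap * width)
= 12390 / (39 * 28)
= 11.346 MPa

11.346


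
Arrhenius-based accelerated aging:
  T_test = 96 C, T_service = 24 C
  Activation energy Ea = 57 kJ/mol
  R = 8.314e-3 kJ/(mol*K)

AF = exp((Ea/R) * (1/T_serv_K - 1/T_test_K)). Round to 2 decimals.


T_test_K = 369.15, T_serv_K = 297.15
AF = exp((57/8.314e-3) * (1/297.15 - 1/369.15))
= 90.02

90.02


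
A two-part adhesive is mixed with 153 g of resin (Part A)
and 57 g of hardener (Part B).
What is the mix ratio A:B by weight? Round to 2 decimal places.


Mix ratio = mass_A / mass_B
= 153 / 57
= 2.68

2.68


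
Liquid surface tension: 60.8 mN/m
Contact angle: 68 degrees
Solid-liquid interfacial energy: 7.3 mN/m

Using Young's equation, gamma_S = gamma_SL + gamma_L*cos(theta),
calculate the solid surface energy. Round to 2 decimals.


gamma_S = 7.3 + 60.8 * cos(68)
= 30.08 mN/m

30.08


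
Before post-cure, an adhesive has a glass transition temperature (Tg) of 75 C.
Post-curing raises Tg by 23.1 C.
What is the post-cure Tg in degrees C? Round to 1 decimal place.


Tg_post = Tg_base + delta_Tg
= 75 + 23.1
= 98.1 C

98.1


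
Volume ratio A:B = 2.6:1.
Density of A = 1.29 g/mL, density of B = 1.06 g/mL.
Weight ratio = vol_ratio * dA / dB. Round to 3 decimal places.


Wt ratio = 2.6 * 1.29 / 1.06
= 3.164

3.164


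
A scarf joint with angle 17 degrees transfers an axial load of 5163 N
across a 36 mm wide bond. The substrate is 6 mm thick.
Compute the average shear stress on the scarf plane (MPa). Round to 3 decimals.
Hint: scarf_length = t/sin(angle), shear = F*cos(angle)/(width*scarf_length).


scarf_length = 6 / sin(17 deg) = 20.5218 mm
cos(17 deg) = 0.956305
shear stress = 5163 * 0.956305 / (36 * 20.5218)
= 6.683 MPa

6.683


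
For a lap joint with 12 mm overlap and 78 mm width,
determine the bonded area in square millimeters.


Area = 12 * 78 = 936 mm^2

936


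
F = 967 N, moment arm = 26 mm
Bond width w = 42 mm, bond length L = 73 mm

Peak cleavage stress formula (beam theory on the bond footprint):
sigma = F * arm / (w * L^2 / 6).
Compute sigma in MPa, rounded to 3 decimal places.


sigma = (967 * 26) / (42 * 5329 / 6)
= 25142 * 6 / 223818
= 150852 / 223818
= 0.674 MPa

0.674


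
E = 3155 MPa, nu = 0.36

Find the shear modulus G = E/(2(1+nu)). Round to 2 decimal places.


G = 3155 / (2 * 1.36)
= 1159.93 MPa

1159.93


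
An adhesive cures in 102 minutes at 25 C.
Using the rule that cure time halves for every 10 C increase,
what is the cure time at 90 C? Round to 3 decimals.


Factor = 2^((90 - 25) / 10) = 90.5097
Cure time = 102 / 90.5097
= 1.127 minutes

1.127


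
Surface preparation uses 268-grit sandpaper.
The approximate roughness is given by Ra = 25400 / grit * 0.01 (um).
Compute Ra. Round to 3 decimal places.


Ra = 25400 / 268 * 0.01
= 254 / 268
= 0.948 um

0.948


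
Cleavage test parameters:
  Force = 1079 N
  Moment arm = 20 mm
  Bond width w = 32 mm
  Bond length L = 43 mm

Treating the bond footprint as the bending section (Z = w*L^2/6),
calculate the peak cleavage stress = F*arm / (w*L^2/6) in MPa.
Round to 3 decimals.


M = 1079 * 20 = 21580 N*mm
Z = 32 * 43^2 / 6 = 59168 / 6 mm^3
sigma = M / Z = 6 * 21580 / 59168 = 129480 / 59168
= 2.188 MPa

2.188


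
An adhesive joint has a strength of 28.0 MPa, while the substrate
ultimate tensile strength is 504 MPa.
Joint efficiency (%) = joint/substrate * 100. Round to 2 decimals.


Efficiency = 28.0 / 504 * 100
= 5.56%

5.56


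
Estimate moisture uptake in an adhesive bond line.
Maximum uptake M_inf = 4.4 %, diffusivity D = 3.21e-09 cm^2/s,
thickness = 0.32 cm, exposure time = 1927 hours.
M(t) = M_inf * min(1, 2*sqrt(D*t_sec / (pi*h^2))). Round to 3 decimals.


Convert time: 1927 h = 6937200 s
ratio = min(1, 2*sqrt(3.21e-09*6937200/(pi*0.32^2)))
= 0.526199
M(t) = 4.4 * 0.526199 = 2.315%

2.315


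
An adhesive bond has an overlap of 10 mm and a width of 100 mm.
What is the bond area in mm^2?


Bond area = overlap * width
= 10 * 100
= 1000 mm^2

1000


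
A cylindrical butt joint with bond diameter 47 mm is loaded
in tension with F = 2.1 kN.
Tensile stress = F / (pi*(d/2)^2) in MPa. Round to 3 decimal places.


Area = pi * (47/2)^2 = 1734.9445 mm^2
Stress = 2.1*1000 / 1734.9445
= 1.210 MPa

1.210


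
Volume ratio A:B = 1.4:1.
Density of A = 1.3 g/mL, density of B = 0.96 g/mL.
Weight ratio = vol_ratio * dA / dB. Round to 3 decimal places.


Wt ratio = 1.4 * 1.3 / 0.96
= 1.896

1.896


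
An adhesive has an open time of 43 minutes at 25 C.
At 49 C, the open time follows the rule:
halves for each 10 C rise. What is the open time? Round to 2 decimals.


Factor = 2^((49-25)/10) = 5.2780
Open time = 43 / 5.2780 = 8.15 min

8.15


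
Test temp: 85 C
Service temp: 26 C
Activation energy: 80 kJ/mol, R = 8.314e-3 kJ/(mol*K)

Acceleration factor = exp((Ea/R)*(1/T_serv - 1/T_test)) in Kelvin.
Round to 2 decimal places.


AF = exp((80/0.008314)*(1/299.15 - 1/358.15))
= 200.10

200.10


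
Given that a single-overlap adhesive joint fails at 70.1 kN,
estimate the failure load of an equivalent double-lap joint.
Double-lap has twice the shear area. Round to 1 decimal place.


Double-lap factor = 2
Expected load = 70.1 * 2 = 140.2 kN

140.2


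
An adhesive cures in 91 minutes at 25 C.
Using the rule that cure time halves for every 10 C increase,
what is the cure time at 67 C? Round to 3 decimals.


Factor = 2^((67 - 25) / 10) = 18.3792
Cure time = 91 / 18.3792
= 4.951 minutes

4.951


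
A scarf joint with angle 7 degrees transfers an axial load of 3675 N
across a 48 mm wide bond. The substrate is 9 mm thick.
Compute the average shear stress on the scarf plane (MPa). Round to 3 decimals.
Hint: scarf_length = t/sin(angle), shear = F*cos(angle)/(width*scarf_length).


scarf_length = 9 / sin(7 deg) = 73.8496 mm
cos(7 deg) = 0.992546
shear stress = 3675 * 0.992546 / (48 * 73.8496)
= 1.029 MPa

1.029


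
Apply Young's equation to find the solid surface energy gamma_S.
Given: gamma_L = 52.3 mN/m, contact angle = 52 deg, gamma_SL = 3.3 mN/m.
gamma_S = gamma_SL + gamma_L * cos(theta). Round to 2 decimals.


theta_rad = 52 * pi/180 = 0.907571
gamma_S = 3.3 + 52.3 * cos(0.907571)
= 35.50 mN/m

35.50


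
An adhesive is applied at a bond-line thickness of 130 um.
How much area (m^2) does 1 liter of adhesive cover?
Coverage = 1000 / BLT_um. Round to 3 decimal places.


Coverage = 1000 / 130 = 7.692 m^2

7.692


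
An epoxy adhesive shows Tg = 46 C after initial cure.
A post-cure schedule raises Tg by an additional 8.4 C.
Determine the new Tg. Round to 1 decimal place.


New Tg = 46 + 8.4
= 54.4 C

54.4


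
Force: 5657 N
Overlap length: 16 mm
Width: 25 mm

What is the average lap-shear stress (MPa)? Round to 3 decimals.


Average shear stress = F / (overlap * width)
= 5657 / (16 * 25)
= 14.143 MPa

14.143


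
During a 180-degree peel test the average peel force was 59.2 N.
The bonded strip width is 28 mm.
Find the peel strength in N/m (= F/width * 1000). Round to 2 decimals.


Peel strength = F/width * 1000
= 59.2 / 28 * 1000
= 2114.29 N/m

2114.29


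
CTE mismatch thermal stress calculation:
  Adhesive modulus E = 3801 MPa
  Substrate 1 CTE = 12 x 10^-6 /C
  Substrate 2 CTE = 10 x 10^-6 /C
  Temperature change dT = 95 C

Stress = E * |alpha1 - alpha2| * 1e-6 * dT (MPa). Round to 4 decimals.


delta_alpha = |12 - 10| = 2 x 10^-6/C
Stress = 3801 * 2e-6 * 95
= 0.7222 MPa

0.7222


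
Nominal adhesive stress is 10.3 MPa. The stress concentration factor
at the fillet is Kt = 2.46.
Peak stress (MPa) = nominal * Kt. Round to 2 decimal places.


Peak = 10.3 * 2.46 = 25.34 MPa

25.34


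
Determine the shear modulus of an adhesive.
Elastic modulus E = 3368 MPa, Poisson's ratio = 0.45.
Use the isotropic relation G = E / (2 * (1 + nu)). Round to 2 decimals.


G = 3368 / (2*(1+0.45)) = 3368 / 2.90
= 1161.38 MPa

1161.38


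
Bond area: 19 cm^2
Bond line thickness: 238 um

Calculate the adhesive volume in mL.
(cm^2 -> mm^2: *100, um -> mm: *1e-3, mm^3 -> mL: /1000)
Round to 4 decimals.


V = 19*100 * 238*1e-3 / 1000
= 0.4522 mL

0.4522


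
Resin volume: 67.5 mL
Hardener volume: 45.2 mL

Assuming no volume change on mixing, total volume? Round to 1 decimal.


V_total = 67.5 + 45.2 = 112.7 mL

112.7


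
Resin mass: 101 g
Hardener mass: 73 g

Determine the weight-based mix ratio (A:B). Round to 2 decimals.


Ratio = 101 / 73 = 1.38

1.38


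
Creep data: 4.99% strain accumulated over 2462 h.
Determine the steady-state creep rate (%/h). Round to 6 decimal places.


Rate = 4.99 / 2462 = 0.002027 %/h

0.002027


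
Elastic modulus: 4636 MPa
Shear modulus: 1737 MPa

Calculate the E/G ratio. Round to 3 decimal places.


E / G = 4636 / 1737 = 2.669

2.669


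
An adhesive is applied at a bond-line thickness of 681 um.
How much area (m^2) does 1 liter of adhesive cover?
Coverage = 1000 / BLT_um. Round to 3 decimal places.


Coverage = 1000 / 681 = 1.468 m^2

1.468


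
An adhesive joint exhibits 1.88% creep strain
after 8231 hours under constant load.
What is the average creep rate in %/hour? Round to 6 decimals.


Creep rate = strain / time
= 1.88 / 8231
= 0.000228 %/h

0.000228


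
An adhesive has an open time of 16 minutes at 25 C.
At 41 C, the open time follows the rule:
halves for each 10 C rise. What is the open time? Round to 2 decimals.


Factor = 2^((41-25)/10) = 3.0314
Open time = 16 / 3.0314 = 5.28 min

5.28


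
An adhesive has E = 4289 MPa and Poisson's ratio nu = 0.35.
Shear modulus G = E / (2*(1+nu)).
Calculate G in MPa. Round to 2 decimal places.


G = 4289 / (2*(1+0.35))
= 4289 / 2.70
= 1588.52 MPa

1588.52


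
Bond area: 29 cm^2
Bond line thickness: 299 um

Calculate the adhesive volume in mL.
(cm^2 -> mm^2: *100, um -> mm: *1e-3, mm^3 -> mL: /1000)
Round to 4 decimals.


V = 29*100 * 299*1e-3 / 1000
= 0.8671 mL

0.8671


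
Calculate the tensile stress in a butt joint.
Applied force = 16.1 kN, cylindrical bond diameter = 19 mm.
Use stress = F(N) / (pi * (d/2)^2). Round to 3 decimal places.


A = pi * 9.5^2 = 283.5287 mm^2
sigma = 16100.0 / 283.5287 = 56.784 MPa

56.784


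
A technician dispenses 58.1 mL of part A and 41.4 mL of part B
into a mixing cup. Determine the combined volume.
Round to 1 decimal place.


Combined volume = 58.1 + 41.4
= 99.5 mL

99.5


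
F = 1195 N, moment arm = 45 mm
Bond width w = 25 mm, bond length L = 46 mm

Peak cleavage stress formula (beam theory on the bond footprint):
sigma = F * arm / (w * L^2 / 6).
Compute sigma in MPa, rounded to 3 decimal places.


sigma = (1195 * 45) / (25 * 2116 / 6)
= 53775 * 6 / 52900
= 322650 / 52900
= 6.099 MPa

6.099


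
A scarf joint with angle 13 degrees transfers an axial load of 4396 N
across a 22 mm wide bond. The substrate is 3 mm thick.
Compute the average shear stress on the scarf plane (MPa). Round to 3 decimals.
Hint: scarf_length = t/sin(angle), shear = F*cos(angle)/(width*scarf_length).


scarf_length = 3 / sin(13 deg) = 13.3362 mm
cos(13 deg) = 0.974370
shear stress = 4396 * 0.974370 / (22 * 13.3362)
= 14.599 MPa

14.599


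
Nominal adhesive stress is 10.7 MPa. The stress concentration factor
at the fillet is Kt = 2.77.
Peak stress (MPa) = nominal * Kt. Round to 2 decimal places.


Peak = 10.7 * 2.77 = 29.64 MPa

29.64


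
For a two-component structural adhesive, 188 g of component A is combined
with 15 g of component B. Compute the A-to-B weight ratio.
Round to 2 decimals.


Weight ratio A:B = 188 / 15
= 12.53

12.53


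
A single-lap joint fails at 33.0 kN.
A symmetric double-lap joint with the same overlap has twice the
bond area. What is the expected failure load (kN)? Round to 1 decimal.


Double-lap load = 2 * 33.0 = 66.0 kN

66.0


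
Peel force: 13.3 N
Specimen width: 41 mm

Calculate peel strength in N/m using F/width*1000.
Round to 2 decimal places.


Peel strength = 13.3 / 41 * 1000 = 324.39 N/m

324.39


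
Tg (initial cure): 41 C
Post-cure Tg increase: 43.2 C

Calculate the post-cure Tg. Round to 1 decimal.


Post-cure Tg = 41 + 43.2 = 84.2 C

84.2


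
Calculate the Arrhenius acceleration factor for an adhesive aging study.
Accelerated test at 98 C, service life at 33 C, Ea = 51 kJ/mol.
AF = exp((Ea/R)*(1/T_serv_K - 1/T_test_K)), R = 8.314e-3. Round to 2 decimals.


T_test = 371.15 K, T_serv = 306.15 K
Ea/R = 51 / 0.008314 = 6134.23
AF = exp(6134.23 * (1/306.15 - 1/371.15))
= 33.42

33.42


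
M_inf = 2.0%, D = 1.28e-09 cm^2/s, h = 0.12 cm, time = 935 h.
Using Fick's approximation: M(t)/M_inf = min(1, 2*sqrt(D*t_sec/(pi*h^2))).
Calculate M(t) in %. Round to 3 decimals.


t = 3366000 s
ratio = min(1, 2*sqrt(1.28e-09*3366000/(pi*0.0144)))
= 0.617214
M(t) = 2.0 * 0.617214 = 1.234%

1.234


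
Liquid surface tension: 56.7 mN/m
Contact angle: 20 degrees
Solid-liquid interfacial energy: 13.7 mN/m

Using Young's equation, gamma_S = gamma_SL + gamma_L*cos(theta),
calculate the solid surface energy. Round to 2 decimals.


gamma_S = 13.7 + 56.7 * cos(20)
= 66.98 mN/m

66.98


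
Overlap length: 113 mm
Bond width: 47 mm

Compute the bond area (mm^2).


Bond area = 113 * 47 = 5311 mm^2

5311


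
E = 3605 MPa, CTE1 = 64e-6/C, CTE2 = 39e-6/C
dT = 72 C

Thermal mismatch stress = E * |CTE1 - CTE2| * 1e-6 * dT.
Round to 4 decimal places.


= 3605 * 25e-6 * 72
= 6.4890 MPa

6.4890


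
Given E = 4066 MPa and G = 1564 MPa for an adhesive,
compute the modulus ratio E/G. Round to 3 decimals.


E/G ratio = 4066 / 1564 = 2.600

2.600


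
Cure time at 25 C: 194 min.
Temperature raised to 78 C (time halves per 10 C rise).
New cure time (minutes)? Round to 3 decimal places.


Acceleration factor = 2^(53/10) = 39.3966
New time = 194 / 39.3966 = 4.924 min

4.924


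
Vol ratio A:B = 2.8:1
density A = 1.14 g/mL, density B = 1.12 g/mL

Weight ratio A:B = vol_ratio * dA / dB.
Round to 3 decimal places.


Weight ratio = 2.8 * 1.14 / 1.12
= 2.850

2.850


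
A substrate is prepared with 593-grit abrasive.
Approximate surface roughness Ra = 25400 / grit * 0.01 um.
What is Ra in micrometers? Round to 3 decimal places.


Ra = 25400 / 593 * 0.01 = 0.428 um

0.428


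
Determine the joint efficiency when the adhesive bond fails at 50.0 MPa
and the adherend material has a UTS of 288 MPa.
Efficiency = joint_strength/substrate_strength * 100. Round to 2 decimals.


Joint efficiency = 50.0 / 288 * 100
= 17.36%

17.36


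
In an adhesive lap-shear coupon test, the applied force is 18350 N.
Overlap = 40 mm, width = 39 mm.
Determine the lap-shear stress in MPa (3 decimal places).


stress = F / (overlap * width)
= 18350 / (40 * 39)
= 11.763 MPa

11.763


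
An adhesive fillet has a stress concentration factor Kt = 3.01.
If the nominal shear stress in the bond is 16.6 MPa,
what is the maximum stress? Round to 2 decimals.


Max stress = 16.6 * 3.01 = 49.97 MPa

49.97


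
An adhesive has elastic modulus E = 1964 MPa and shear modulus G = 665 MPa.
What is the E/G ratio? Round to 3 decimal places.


E/G = 1964 / 665 = 2.953

2.953


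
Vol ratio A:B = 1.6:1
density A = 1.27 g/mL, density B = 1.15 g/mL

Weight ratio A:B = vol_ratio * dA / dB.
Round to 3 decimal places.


Weight ratio = 1.6 * 1.27 / 1.15
= 1.767

1.767


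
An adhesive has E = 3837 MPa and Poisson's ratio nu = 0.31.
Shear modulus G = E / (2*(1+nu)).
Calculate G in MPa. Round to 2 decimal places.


G = 3837 / (2*(1+0.31))
= 3837 / 2.62
= 1464.50 MPa

1464.50


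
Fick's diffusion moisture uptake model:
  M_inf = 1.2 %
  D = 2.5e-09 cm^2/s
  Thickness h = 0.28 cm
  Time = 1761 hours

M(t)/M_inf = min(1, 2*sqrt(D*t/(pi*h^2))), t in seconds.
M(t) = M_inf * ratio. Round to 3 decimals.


t_sec = 1761 * 3600 = 6339600
ratio = 2*sqrt(2.5e-09*6339600/(pi*0.28^2))
= min(1, 0.507339)
= 0.507339
M(t) = 1.2 * 0.507339 = 0.609 %

0.609


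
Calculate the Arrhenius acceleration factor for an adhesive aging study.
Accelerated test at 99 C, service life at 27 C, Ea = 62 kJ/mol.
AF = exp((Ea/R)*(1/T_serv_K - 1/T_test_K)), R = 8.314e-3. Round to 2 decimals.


T_test = 372.15 K, T_serv = 300.15 K
Ea/R = 62 / 0.008314 = 7457.30
AF = exp(7457.30 * (1/300.15 - 1/372.15))
= 122.34

122.34


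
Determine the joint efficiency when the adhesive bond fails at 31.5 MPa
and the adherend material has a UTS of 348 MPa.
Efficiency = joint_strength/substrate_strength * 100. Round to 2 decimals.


Joint efficiency = 31.5 / 348 * 100
= 9.05%

9.05


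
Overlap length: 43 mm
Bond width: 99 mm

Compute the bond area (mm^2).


Bond area = 43 * 99 = 4257 mm^2

4257


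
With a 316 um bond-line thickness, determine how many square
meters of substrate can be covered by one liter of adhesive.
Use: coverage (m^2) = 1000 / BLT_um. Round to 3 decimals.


Coverage = 1000 / 316 = 3.165 m^2

3.165


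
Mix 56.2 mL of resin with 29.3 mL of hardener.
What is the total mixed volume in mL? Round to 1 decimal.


Total = 56.2 + 29.3 = 85.5 mL

85.5


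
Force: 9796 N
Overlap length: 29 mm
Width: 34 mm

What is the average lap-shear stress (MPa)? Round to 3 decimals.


Average shear stress = F / (overlap * width)
= 9796 / (29 * 34)
= 9.935 MPa

9.935


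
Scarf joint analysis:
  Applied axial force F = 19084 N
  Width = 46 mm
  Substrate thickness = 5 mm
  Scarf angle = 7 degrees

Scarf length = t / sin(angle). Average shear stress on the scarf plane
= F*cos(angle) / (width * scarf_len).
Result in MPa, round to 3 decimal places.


Scarf length = 5 / sin(7 deg) = 41.0275 mm
cos(7 deg) = 0.992546
Shear = 19084 * 0.992546 / (46 * 41.0275)
= 10.037 MPa

10.037


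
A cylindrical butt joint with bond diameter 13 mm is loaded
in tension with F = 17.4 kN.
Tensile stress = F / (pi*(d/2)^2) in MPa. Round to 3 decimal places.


Area = pi * (13/2)^2 = 132.7323 mm^2
Stress = 17.4*1000 / 132.7323
= 131.091 MPa

131.091


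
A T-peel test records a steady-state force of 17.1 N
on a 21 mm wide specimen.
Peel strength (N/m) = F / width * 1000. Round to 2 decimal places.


Peel strength = 17.1 / 21 * 1000
= 814.29 N/m

814.29


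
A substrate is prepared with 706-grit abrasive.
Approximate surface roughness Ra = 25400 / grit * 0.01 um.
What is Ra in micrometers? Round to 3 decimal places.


Ra = 25400 / 706 * 0.01 = 0.360 um

0.360


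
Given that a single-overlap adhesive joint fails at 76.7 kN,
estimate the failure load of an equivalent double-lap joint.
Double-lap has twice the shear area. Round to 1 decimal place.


Double-lap factor = 2
Expected load = 76.7 * 2 = 153.4 kN

153.4


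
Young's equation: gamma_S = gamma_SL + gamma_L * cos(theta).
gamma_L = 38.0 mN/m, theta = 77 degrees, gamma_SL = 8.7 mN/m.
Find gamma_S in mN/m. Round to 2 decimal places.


cos(77 deg) = 0.224951
gamma_S = 8.7 + 38.0 * 0.224951
= 17.25 mN/m

17.25


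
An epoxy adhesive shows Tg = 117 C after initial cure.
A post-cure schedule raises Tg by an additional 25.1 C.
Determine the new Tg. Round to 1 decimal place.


New Tg = 117 + 25.1
= 142.1 C

142.1


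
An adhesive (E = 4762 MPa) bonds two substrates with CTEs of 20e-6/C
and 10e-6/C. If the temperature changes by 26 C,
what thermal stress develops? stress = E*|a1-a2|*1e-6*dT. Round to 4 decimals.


Stress = 4762 * |20 - 10| * 1e-6 * 26
= 1.2381 MPa

1.2381


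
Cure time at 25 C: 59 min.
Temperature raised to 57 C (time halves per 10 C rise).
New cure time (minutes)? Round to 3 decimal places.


Acceleration factor = 2^(32/10) = 9.1896
New time = 59 / 9.1896 = 6.420 min

6.420


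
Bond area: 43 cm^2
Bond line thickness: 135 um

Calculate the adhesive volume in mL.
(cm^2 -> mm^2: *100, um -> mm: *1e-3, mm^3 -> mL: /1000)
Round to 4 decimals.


V = 43*100 * 135*1e-3 / 1000
= 0.5805 mL

0.5805


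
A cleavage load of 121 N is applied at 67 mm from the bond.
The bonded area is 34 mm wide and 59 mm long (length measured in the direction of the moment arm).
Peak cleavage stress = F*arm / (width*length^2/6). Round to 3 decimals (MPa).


Moment = 121 * 67 = 8107 N*mm
Section modulus = 34 * 3481 / 6 = 118354 / 6 mm^3
Stress = 8107 / (118354 / 6) = 48642 / 118354
= 0.411 MPa

0.411


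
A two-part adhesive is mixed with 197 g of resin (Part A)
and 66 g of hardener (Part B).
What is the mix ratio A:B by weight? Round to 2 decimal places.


Mix ratio = mass_A / mass_B
= 197 / 66
= 2.98

2.98


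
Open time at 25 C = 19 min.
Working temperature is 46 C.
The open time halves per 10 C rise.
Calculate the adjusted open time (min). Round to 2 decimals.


factor = 2^((46 - 25) / 10) = 4.2871
ot = 19 / 4.2871 = 4.43 min

4.43


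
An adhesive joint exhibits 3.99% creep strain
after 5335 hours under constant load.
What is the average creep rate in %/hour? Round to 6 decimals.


Creep rate = strain / time
= 3.99 / 5335
= 0.000748 %/h

0.000748


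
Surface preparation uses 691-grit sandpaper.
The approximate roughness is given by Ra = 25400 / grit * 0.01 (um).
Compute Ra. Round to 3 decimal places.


Ra = 25400 / 691 * 0.01
= 254 / 691
= 0.368 um

0.368


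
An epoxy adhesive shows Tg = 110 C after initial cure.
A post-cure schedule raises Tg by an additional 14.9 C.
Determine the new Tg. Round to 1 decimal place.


New Tg = 110 + 14.9
= 124.9 C

124.9


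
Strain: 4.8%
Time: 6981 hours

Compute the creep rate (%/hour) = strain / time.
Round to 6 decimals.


Creep rate = 4.8 / 6981
= 0.000688 %/h

0.000688


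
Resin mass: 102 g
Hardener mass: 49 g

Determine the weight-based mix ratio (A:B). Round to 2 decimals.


Ratio = 102 / 49 = 2.08

2.08


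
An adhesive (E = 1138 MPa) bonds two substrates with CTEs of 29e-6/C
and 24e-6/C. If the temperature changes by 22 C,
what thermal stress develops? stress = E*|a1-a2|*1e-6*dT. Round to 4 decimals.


Stress = 1138 * |29 - 24| * 1e-6 * 22
= 0.1252 MPa

0.1252


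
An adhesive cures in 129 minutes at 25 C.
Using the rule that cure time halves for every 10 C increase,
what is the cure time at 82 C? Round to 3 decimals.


Factor = 2^((82 - 25) / 10) = 51.9842
Cure time = 129 / 51.9842
= 2.482 minutes

2.482


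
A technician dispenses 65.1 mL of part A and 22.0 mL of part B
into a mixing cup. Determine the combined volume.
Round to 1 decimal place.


Combined volume = 65.1 + 22.0
= 87.1 mL

87.1


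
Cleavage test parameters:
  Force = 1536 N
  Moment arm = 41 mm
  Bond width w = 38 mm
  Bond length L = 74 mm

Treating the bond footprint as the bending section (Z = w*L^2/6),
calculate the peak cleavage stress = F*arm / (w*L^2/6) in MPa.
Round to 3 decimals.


M = 1536 * 41 = 62976 N*mm
Z = 38 * 74^2 / 6 = 208088 / 6 mm^3
sigma = M / Z = 6 * 62976 / 208088 = 377856 / 208088
= 1.816 MPa

1.816


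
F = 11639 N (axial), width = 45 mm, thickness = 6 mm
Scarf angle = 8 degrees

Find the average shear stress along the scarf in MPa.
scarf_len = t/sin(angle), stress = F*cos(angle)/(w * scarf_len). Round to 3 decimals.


scarf_len = 6/sin(8 deg) = 43.1118
cos(8 deg) = 0.990268
stress = 11639*0.990268/(45*43.1118) = 5.941 MPa

5.941


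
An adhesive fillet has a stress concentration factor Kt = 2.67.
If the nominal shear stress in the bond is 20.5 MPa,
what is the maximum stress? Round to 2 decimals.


Max stress = 20.5 * 2.67 = 54.74 MPa

54.74


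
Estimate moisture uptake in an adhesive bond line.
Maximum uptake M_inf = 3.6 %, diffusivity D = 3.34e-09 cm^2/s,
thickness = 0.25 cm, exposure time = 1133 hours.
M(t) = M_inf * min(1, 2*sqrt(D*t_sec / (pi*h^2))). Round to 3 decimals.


Convert time: 1133 h = 4078800 s
ratio = min(1, 2*sqrt(3.34e-09*4078800/(pi*0.25^2)))
= 0.526811
M(t) = 3.6 * 0.526811 = 1.897%

1.897


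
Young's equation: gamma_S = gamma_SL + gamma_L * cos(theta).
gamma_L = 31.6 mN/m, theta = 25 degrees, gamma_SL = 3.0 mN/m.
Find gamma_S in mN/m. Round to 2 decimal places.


cos(25 deg) = 0.906308
gamma_S = 3.0 + 31.6 * 0.906308
= 31.64 mN/m

31.64


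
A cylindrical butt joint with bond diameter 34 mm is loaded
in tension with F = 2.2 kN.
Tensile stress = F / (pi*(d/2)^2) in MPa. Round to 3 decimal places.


Area = pi * (34/2)^2 = 907.9203 mm^2
Stress = 2.2*1000 / 907.9203
= 2.423 MPa

2.423


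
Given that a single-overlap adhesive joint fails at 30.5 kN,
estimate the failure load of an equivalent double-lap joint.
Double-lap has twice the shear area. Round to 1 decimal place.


Double-lap factor = 2
Expected load = 30.5 * 2 = 61.0 kN

61.0


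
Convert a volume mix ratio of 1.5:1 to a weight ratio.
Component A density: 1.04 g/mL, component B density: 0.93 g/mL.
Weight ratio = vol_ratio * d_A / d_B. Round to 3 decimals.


= 1.5 * 1.04 / 0.93 = 1.677

1.677


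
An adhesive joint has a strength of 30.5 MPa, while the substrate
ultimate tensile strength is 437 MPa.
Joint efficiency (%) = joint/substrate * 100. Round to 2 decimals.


Efficiency = 30.5 / 437 * 100
= 6.98%

6.98


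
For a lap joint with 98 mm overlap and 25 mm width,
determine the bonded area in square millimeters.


Area = 98 * 25 = 2450 mm^2

2450


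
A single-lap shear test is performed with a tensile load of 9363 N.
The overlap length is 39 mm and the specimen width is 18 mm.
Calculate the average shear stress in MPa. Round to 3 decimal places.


Shear stress = F / (overlap * width)
= 9363 / (39 * 18)
= 9363 / 702
= 13.338 MPa

13.338


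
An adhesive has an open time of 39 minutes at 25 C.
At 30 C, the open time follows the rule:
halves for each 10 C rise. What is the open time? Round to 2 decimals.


Factor = 2^((30-25)/10) = 1.4142
Open time = 39 / 1.4142 = 27.58 min

27.58


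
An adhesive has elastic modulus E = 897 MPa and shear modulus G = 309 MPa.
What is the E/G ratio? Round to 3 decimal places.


E/G = 897 / 309 = 2.903

2.903


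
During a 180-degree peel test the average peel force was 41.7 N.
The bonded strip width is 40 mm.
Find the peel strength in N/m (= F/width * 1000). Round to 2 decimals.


Peel strength = F/width * 1000
= 41.7 / 40 * 1000
= 1042.50 N/m

1042.50


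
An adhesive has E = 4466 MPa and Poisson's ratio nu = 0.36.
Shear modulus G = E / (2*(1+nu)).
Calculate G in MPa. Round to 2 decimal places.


G = 4466 / (2*(1+0.36))
= 4466 / 2.72
= 1641.91 MPa

1641.91


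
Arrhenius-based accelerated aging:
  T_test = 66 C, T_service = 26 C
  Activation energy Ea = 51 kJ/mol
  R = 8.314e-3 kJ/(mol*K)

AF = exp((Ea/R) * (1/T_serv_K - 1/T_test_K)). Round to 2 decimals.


T_test_K = 339.15, T_serv_K = 299.15
AF = exp((51/8.314e-3) * (1/299.15 - 1/339.15))
= 11.23

11.23
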